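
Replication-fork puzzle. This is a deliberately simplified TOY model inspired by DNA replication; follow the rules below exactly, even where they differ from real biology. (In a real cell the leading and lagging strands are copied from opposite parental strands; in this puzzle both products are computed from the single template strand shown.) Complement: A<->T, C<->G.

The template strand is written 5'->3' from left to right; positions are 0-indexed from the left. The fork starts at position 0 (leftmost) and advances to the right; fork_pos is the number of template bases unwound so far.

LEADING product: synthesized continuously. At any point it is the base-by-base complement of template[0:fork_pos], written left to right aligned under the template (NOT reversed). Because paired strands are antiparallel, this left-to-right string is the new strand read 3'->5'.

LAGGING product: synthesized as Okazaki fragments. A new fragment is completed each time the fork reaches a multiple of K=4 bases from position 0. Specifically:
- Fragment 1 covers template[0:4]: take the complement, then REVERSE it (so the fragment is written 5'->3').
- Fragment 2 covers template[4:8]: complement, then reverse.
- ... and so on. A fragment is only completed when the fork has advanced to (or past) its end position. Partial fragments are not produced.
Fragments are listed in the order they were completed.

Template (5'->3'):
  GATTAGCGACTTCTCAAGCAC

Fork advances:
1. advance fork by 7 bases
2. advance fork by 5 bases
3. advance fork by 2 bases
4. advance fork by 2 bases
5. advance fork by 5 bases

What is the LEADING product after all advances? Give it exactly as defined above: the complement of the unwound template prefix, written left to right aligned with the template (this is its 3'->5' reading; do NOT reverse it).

Step 1: advance 7 -> fork_pos = 0 + 7 = 7.
Step 2: advance 5 -> fork_pos = 7 + 5 = 12.
Step 3: advance 2 -> fork_pos = 12 + 2 = 14.
Step 4: advance 2 -> fork_pos = 14 + 2 = 16.
Step 5: advance 5 -> fork_pos = 16 + 5 = 21.
Unwound prefix: template[0:21] = GATTAGCGACTTCTCAAGCAC
Complement it base by base (A<->T, C<->G), keeping left-to-right order:
  [0:5] GATTA -> CTAAT
  [5:10] GCGAC -> CGCTG
  [10:15] TTCTC -> AAGAG
  [15:20] AAGCA -> TTCGT
  [20:21] C -> G
Concatenate: CTAATCGCTGAAGAGTTCGTG (length 21; written aligned with the template, i.e. 3'->5').

Answer: CTAATCGCTGAAGAGTTCGTG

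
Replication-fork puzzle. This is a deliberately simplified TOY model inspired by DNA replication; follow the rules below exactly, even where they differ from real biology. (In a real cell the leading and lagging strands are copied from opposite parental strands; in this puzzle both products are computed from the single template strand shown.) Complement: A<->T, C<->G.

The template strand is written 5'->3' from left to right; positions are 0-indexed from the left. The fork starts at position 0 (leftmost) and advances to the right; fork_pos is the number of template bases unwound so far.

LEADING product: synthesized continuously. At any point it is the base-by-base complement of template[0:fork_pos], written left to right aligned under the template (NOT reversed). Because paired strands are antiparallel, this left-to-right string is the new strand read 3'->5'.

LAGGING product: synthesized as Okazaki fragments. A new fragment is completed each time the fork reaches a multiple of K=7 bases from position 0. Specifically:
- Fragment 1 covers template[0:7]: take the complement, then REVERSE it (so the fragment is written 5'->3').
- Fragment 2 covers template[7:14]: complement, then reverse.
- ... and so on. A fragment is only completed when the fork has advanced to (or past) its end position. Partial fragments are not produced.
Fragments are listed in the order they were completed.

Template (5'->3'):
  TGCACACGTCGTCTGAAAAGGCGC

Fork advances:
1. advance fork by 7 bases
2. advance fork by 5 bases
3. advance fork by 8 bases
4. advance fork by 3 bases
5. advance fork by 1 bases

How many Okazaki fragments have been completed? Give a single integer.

Answer: 3

Derivation:
Step 1: advance 7 -> fork_pos = 0 + 7 = 7. Reached multiple(s) of 7: 7 -> fragment 1 completed (1 total).
Step 2: advance 5 -> fork_pos = 7 + 5 = 12. Next multiple of 7 is 14 (not reached); still 1 fragment(s).
Step 3: advance 8 -> fork_pos = 12 + 8 = 20. Reached multiple(s) of 7: 14 -> fragment 2 completed (2 total).
Step 4: advance 3 -> fork_pos = 20 + 3 = 23. Reached multiple(s) of 7: 21 -> fragment 3 completed (3 total).
Step 5: advance 1 -> fork_pos = 23 + 1 = 24. Next multiple of 7 is 28 (not reached); still 3 fragment(s).
Check: final fork_pos = 24; the multiples of 7 that are <= 24 are 7..21 -> 24 // 7 = 3 completed fragment(s).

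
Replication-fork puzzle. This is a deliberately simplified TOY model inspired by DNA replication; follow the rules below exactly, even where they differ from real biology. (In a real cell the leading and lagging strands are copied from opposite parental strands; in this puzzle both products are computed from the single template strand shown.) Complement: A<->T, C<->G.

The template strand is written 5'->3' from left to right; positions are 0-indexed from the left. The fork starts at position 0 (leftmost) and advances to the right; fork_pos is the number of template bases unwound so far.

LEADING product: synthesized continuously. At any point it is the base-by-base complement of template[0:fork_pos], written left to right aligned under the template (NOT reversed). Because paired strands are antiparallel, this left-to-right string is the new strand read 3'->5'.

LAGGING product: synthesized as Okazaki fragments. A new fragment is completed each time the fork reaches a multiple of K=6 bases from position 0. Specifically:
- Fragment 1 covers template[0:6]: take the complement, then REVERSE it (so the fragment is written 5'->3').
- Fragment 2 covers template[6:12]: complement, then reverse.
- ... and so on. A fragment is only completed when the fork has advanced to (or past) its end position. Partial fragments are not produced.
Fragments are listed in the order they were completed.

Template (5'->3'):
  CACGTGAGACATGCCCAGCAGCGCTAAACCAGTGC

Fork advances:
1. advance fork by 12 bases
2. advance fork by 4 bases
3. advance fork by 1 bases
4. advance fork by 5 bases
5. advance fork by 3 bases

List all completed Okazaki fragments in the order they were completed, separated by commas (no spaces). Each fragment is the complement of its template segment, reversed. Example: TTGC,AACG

Answer: CACGTG,ATGTCT,CTGGGC,GCGCTG

Derivation:
Step 1: advance 12 -> fork_pos = 0 + 12 = 12. Reached multiple(s) of 6: 6, 12 -> fragments 1-2 completed (2 total).
Step 2: advance 4 -> fork_pos = 12 + 4 = 16. Next multiple of 6 is 18 (not reached); still 2 fragment(s).
Step 3: advance 1 -> fork_pos = 16 + 1 = 17. Next multiple of 6 is 18 (not reached); still 2 fragment(s).
Step 4: advance 5 -> fork_pos = 17 + 5 = 22. Reached multiple(s) of 6: 18 -> fragment 3 completed (3 total).
Step 5: advance 3 -> fork_pos = 22 + 3 = 25. Reached multiple(s) of 6: 24 -> fragment 4 completed (4 total).
Final fork_pos = 25, so 4 fragment(s) are complete. Build each: template segment -> complement -> reverse.
Fragment 1: template[0:6] = CACGTG -> complement GTGCAC -> reversed CACGTG
Fragment 2: template[6:12] = AGACAT -> complement TCTGTA -> reversed ATGTCT
Fragment 3: template[12:18] = GCCCAG -> complement CGGGTC -> reversed CTGGGC
Fragment 4: template[18:24] = CAGCGC -> complement GTCGCG -> reversed GCGCTG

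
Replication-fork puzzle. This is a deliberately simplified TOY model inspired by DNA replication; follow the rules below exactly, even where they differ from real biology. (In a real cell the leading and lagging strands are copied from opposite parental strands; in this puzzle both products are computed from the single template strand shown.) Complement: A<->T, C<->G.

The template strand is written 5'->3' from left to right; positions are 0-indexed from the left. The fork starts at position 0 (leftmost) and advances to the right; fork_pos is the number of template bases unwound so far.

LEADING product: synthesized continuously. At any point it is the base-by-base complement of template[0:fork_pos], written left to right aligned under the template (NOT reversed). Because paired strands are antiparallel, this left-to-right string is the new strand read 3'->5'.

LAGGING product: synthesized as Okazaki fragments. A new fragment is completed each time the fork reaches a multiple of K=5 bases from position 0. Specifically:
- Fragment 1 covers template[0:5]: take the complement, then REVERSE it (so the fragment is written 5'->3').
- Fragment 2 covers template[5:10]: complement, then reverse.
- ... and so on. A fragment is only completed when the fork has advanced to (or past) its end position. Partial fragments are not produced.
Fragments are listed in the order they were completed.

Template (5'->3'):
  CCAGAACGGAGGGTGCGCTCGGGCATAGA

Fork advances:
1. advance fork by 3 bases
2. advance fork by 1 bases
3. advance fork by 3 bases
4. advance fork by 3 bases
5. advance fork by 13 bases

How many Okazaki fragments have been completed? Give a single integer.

Step 1: advance 3 -> fork_pos = 0 + 3 = 3. Next multiple of 5 is 5 (not reached); still 0 fragment(s).
Step 2: advance 1 -> fork_pos = 3 + 1 = 4. Next multiple of 5 is 5 (not reached); still 0 fragment(s).
Step 3: advance 3 -> fork_pos = 4 + 3 = 7. Reached multiple(s) of 5: 5 -> fragment 1 completed (1 total).
Step 4: advance 3 -> fork_pos = 7 + 3 = 10. Reached multiple(s) of 5: 10 -> fragment 2 completed (2 total).
Step 5: advance 13 -> fork_pos = 10 + 13 = 23. Reached multiple(s) of 5: 15, 20 -> fragments 3-4 completed (4 total).
Check: final fork_pos = 23; the multiples of 5 that are <= 23 are 5..20 -> 23 // 5 = 4 completed fragment(s).

Answer: 4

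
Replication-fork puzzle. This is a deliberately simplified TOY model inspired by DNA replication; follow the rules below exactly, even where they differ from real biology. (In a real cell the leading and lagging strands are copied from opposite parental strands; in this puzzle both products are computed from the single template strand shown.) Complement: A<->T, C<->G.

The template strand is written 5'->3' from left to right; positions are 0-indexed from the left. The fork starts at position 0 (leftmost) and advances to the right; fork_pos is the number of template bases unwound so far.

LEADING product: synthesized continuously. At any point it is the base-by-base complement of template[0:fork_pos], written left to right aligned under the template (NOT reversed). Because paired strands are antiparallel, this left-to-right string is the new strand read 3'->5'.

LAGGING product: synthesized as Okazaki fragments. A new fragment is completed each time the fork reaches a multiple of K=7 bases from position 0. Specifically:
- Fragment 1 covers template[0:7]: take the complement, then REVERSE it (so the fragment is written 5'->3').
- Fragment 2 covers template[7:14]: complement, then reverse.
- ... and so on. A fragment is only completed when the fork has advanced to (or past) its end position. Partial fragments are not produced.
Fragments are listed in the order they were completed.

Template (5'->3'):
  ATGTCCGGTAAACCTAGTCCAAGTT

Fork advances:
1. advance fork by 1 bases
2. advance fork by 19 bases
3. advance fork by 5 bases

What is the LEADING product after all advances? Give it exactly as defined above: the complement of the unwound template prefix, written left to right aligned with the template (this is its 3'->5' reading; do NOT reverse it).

Answer: TACAGGCCATTTGGATCAGGTTCAA

Derivation:
Step 1: advance 1 -> fork_pos = 0 + 1 = 1.
Step 2: advance 19 -> fork_pos = 1 + 19 = 20.
Step 3: advance 5 -> fork_pos = 20 + 5 = 25.
Unwound prefix: template[0:25] = ATGTCCGGTAAACCTAGTCCAAGTT
Complement it base by base (A<->T, C<->G), keeping left-to-right order:
  [0:5] ATGTC -> TACAG
  [5:10] CGGTA -> GCCAT
  [10:15] AACCT -> TTGGA
  [15:20] AGTCC -> TCAGG
  [20:25] AAGTT -> TTCAA
Concatenate: TACAGGCCATTTGGATCAGGTTCAA (length 25; written aligned with the template, i.e. 3'->5').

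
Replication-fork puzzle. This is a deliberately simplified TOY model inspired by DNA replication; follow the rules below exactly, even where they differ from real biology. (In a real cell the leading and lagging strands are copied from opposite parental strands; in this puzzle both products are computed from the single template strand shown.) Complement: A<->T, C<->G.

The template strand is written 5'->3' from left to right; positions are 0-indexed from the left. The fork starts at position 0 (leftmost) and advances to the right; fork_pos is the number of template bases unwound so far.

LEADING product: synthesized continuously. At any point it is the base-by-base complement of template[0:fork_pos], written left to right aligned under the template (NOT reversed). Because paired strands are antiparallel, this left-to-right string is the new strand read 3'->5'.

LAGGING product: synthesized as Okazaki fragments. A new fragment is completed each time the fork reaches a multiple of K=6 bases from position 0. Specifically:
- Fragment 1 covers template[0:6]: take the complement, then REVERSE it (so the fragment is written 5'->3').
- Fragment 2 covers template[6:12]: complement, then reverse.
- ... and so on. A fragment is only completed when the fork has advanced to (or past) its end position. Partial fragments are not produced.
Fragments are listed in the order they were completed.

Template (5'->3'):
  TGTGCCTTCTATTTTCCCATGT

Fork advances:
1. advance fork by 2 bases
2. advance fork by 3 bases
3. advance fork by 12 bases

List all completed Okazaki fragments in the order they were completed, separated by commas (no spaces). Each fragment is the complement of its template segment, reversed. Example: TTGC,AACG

Step 1: advance 2 -> fork_pos = 0 + 2 = 2. Next multiple of 6 is 6 (not reached); still 0 fragment(s).
Step 2: advance 3 -> fork_pos = 2 + 3 = 5. Next multiple of 6 is 6 (not reached); still 0 fragment(s).
Step 3: advance 12 -> fork_pos = 5 + 12 = 17. Reached multiple(s) of 6: 6, 12 -> fragments 1-2 completed (2 total).
Final fork_pos = 17, so 2 fragment(s) are complete. Build each: template segment -> complement -> reverse.
Fragment 1: template[0:6] = TGTGCC -> complement ACACGG -> reversed GGCACA
Fragment 2: template[6:12] = TTCTAT -> complement AAGATA -> reversed ATAGAA

Answer: GGCACA,ATAGAA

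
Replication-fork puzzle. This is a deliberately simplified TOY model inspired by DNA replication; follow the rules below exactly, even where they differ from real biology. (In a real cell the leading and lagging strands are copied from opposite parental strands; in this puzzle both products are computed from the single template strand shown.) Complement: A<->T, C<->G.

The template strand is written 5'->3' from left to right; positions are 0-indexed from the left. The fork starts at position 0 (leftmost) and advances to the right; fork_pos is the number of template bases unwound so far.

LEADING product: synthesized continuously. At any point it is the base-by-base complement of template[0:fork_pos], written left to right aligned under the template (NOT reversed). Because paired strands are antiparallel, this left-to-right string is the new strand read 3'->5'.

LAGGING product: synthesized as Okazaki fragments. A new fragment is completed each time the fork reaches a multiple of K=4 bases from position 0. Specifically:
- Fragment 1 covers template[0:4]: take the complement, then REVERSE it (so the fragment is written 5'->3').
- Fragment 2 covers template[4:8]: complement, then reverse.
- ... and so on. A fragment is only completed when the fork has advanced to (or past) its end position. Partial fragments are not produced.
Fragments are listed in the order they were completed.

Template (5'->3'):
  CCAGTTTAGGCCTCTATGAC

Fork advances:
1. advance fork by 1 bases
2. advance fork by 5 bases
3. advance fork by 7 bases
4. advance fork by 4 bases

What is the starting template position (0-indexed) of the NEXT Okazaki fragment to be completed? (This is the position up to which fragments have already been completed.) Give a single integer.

Answer: 16

Derivation:
Step 1: advance 1 -> fork_pos = 0 + 1 = 1. Next multiple of 4 is 4 (not reached); still 0 fragment(s).
Step 2: advance 5 -> fork_pos = 1 + 5 = 6. Reached multiple(s) of 4: 4 -> fragment 1 completed (1 total).
Step 3: advance 7 -> fork_pos = 6 + 7 = 13. Reached multiple(s) of 4: 8, 12 -> fragments 2-3 completed (3 total).
Step 4: advance 4 -> fork_pos = 13 + 4 = 17. Reached multiple(s) of 4: 16 -> fragment 4 completed (4 total).
4 fragment(s) completed, covering template[0:16] (4 x 4 = 16). The next fragment, fragment 5, covers template[16:20], so it starts at position 16.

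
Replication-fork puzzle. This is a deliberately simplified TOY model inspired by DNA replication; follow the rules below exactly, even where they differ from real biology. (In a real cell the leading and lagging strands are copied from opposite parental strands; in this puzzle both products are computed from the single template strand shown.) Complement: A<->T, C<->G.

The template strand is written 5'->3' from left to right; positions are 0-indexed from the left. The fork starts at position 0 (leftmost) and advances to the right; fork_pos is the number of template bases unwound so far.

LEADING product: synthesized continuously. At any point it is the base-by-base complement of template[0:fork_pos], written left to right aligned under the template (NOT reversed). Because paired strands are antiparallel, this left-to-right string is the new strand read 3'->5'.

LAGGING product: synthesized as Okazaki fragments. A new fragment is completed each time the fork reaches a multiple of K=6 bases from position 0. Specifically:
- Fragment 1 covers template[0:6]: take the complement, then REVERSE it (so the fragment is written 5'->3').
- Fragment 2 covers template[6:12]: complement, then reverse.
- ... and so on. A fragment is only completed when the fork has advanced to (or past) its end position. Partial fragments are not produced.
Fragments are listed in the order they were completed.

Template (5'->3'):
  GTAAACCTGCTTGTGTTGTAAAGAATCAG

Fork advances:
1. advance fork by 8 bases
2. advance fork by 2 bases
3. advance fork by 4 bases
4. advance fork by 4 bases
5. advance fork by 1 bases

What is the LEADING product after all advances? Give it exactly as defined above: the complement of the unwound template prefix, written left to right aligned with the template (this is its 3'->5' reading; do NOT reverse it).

Answer: CATTTGGACGAACACAACA

Derivation:
Step 1: advance 8 -> fork_pos = 0 + 8 = 8.
Step 2: advance 2 -> fork_pos = 8 + 2 = 10.
Step 3: advance 4 -> fork_pos = 10 + 4 = 14.
Step 4: advance 4 -> fork_pos = 14 + 4 = 18.
Step 5: advance 1 -> fork_pos = 18 + 1 = 19.
Unwound prefix: template[0:19] = GTAAACCTGCTTGTGTTGT
Complement it base by base (A<->T, C<->G), keeping left-to-right order:
  [0:5] GTAAA -> CATTT
  [5:10] CCTGC -> GGACG
  [10:15] TTGTG -> AACAC
  [15:19] TTGT -> AACA
Concatenate: CATTTGGACGAACACAACA (length 19; written aligned with the template, i.e. 3'->5').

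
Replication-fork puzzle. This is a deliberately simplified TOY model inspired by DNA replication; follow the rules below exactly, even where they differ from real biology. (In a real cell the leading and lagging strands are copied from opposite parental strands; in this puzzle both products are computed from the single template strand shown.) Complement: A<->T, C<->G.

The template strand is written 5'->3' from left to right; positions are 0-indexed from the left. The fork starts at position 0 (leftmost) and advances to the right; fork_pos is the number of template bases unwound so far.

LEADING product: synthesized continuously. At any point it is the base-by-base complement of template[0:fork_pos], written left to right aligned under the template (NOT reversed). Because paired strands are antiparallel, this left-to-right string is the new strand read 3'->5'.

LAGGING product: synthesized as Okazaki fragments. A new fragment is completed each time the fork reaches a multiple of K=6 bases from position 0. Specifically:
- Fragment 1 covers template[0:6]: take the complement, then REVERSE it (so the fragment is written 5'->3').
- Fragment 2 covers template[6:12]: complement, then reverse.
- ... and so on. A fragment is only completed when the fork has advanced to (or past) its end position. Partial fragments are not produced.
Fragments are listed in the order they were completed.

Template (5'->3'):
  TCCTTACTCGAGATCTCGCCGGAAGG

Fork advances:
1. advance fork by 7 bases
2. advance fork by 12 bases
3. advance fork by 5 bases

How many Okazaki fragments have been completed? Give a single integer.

Answer: 4

Derivation:
Step 1: advance 7 -> fork_pos = 0 + 7 = 7. Reached multiple(s) of 6: 6 -> fragment 1 completed (1 total).
Step 2: advance 12 -> fork_pos = 7 + 12 = 19. Reached multiple(s) of 6: 12, 18 -> fragments 2-3 completed (3 total).
Step 3: advance 5 -> fork_pos = 19 + 5 = 24. Reached multiple(s) of 6: 24 -> fragment 4 completed (4 total).
Check: final fork_pos = 24; the multiples of 6 that are <= 24 are 6..24 -> 24 // 6 = 4 completed fragment(s).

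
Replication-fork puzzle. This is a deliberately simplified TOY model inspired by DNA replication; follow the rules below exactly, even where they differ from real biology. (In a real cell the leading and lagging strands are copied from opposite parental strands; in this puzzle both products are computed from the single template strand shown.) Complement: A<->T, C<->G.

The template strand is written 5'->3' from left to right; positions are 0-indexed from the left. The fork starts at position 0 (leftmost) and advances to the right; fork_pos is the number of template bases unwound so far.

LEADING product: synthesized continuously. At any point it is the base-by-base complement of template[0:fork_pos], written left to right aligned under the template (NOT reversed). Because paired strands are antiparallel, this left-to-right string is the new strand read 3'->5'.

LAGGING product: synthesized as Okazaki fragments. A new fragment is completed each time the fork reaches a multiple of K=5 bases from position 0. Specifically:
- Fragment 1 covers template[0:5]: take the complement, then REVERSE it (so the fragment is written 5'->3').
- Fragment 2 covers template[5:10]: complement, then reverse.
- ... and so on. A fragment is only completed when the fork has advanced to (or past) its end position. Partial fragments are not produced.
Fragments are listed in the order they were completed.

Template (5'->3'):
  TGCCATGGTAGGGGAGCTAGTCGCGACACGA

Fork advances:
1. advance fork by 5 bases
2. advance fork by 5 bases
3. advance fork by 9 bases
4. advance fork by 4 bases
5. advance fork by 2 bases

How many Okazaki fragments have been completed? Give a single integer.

Answer: 5

Derivation:
Step 1: advance 5 -> fork_pos = 0 + 5 = 5. Reached multiple(s) of 5: 5 -> fragment 1 completed (1 total).
Step 2: advance 5 -> fork_pos = 5 + 5 = 10. Reached multiple(s) of 5: 10 -> fragment 2 completed (2 total).
Step 3: advance 9 -> fork_pos = 10 + 9 = 19. Reached multiple(s) of 5: 15 -> fragment 3 completed (3 total).
Step 4: advance 4 -> fork_pos = 19 + 4 = 23. Reached multiple(s) of 5: 20 -> fragment 4 completed (4 total).
Step 5: advance 2 -> fork_pos = 23 + 2 = 25. Reached multiple(s) of 5: 25 -> fragment 5 completed (5 total).
Check: final fork_pos = 25; the multiples of 5 that are <= 25 are 5..25 -> 25 // 5 = 5 completed fragment(s).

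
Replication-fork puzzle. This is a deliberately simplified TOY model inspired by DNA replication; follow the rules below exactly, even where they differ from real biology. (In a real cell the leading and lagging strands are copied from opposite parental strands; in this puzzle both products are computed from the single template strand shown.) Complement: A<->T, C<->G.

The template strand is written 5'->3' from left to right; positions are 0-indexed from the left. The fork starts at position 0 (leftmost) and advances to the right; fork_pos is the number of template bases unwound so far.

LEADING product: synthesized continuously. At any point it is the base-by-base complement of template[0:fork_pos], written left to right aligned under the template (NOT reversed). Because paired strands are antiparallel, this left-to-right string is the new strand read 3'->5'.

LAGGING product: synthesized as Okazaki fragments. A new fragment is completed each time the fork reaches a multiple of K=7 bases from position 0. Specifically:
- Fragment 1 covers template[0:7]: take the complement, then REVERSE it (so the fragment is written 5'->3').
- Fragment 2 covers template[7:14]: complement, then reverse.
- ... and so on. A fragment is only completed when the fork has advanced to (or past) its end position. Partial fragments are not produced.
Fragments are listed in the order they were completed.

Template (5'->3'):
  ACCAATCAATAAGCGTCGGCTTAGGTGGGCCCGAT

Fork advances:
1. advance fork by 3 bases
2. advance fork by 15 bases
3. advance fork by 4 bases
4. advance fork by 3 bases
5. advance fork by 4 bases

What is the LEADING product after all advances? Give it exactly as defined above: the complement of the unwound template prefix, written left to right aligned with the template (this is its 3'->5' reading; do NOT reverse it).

Step 1: advance 3 -> fork_pos = 0 + 3 = 3.
Step 2: advance 15 -> fork_pos = 3 + 15 = 18.
Step 3: advance 4 -> fork_pos = 18 + 4 = 22.
Step 4: advance 3 -> fork_pos = 22 + 3 = 25.
Step 5: advance 4 -> fork_pos = 25 + 4 = 29.
Unwound prefix: template[0:29] = ACCAATCAATAAGCGTCGGCTTAGGTGGG
Complement it base by base (A<->T, C<->G), keeping left-to-right order:
  [0:5] ACCAA -> TGGTT
  [5:10] TCAAT -> AGTTA
  [10:15] AAGCG -> TTCGC
  [15:20] TCGGC -> AGCCG
  [20:25] TTAGG -> AATCC
  [25:29] TGGG -> ACCC
Concatenate: TGGTTAGTTATTCGCAGCCGAATCCACCC (length 29; written aligned with the template, i.e. 3'->5').

Answer: TGGTTAGTTATTCGCAGCCGAATCCACCC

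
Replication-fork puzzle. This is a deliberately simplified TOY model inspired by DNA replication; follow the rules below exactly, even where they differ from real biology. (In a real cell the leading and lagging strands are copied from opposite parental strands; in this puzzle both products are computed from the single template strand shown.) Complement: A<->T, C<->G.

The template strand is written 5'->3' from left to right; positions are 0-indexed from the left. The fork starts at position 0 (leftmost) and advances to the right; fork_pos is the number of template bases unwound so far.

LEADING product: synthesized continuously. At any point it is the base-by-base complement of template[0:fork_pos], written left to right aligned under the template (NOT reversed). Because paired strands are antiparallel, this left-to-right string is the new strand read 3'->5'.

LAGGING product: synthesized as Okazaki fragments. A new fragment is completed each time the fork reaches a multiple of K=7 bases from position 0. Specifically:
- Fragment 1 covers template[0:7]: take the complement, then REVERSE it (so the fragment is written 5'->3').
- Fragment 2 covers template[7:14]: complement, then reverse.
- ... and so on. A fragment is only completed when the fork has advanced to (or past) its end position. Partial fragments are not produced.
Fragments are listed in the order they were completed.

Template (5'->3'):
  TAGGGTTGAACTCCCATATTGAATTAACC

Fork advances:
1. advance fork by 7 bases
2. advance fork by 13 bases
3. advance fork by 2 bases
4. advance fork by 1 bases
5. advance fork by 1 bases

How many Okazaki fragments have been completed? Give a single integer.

Answer: 3

Derivation:
Step 1: advance 7 -> fork_pos = 0 + 7 = 7. Reached multiple(s) of 7: 7 -> fragment 1 completed (1 total).
Step 2: advance 13 -> fork_pos = 7 + 13 = 20. Reached multiple(s) of 7: 14 -> fragment 2 completed (2 total).
Step 3: advance 2 -> fork_pos = 20 + 2 = 22. Reached multiple(s) of 7: 21 -> fragment 3 completed (3 total).
Step 4: advance 1 -> fork_pos = 22 + 1 = 23. Next multiple of 7 is 28 (not reached); still 3 fragment(s).
Step 5: advance 1 -> fork_pos = 23 + 1 = 24. Next multiple of 7 is 28 (not reached); still 3 fragment(s).
Check: final fork_pos = 24; the multiples of 7 that are <= 24 are 7..21 -> 24 // 7 = 3 completed fragment(s).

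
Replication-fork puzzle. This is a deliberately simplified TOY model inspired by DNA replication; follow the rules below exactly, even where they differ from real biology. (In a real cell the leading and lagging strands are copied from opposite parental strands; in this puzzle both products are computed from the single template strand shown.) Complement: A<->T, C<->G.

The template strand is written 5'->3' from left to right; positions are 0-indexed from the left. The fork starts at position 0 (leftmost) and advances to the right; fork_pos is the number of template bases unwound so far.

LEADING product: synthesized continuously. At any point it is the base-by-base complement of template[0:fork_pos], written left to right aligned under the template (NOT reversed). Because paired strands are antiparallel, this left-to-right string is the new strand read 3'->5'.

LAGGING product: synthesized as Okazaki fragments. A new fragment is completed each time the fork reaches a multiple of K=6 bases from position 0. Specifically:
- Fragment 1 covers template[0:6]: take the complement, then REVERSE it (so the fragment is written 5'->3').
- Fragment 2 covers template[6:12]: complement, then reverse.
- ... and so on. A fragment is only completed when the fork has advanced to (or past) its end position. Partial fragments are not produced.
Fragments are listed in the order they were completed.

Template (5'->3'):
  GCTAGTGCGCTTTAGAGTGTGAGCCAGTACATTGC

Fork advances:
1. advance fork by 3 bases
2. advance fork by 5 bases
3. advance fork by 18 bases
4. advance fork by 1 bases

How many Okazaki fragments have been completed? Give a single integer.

Answer: 4

Derivation:
Step 1: advance 3 -> fork_pos = 0 + 3 = 3. Next multiple of 6 is 6 (not reached); still 0 fragment(s).
Step 2: advance 5 -> fork_pos = 3 + 5 = 8. Reached multiple(s) of 6: 6 -> fragment 1 completed (1 total).
Step 3: advance 18 -> fork_pos = 8 + 18 = 26. Reached multiple(s) of 6: 12, 18, 24 -> fragments 2-4 completed (4 total).
Step 4: advance 1 -> fork_pos = 26 + 1 = 27. Next multiple of 6 is 30 (not reached); still 4 fragment(s).
Check: final fork_pos = 27; the multiples of 6 that are <= 27 are 6..24 -> 27 // 6 = 4 completed fragment(s).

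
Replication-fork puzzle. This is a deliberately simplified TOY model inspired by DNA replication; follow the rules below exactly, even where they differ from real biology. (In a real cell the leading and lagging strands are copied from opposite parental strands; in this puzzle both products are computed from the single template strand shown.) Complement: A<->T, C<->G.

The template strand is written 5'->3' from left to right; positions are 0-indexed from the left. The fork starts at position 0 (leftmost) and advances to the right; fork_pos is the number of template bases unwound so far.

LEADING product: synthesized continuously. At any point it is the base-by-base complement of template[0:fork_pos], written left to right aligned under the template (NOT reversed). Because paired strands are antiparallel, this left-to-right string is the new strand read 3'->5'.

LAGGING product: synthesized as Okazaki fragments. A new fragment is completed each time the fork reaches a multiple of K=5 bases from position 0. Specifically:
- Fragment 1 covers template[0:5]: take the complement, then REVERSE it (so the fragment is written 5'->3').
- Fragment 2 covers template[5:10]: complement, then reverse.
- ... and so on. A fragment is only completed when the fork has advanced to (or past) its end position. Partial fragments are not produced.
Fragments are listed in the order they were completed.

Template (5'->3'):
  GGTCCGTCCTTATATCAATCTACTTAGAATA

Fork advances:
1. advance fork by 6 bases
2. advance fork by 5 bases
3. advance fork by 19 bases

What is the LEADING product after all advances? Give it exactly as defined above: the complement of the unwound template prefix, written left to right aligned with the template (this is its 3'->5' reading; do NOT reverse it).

Answer: CCAGGCAGGAATATAGTTAGATGAATCTTA

Derivation:
Step 1: advance 6 -> fork_pos = 0 + 6 = 6.
Step 2: advance 5 -> fork_pos = 6 + 5 = 11.
Step 3: advance 19 -> fork_pos = 11 + 19 = 30.
Unwound prefix: template[0:30] = GGTCCGTCCTTATATCAATCTACTTAGAAT
Complement it base by base (A<->T, C<->G), keeping left-to-right order:
  [0:5] GGTCC -> CCAGG
  [5:10] GTCCT -> CAGGA
  [10:15] TATAT -> ATATA
  [15:20] CAATC -> GTTAG
  [20:25] TACTT -> ATGAA
  [25:30] AGAAT -> TCTTA
Concatenate: CCAGGCAGGAATATAGTTAGATGAATCTTA (length 30; written aligned with the template, i.e. 3'->5').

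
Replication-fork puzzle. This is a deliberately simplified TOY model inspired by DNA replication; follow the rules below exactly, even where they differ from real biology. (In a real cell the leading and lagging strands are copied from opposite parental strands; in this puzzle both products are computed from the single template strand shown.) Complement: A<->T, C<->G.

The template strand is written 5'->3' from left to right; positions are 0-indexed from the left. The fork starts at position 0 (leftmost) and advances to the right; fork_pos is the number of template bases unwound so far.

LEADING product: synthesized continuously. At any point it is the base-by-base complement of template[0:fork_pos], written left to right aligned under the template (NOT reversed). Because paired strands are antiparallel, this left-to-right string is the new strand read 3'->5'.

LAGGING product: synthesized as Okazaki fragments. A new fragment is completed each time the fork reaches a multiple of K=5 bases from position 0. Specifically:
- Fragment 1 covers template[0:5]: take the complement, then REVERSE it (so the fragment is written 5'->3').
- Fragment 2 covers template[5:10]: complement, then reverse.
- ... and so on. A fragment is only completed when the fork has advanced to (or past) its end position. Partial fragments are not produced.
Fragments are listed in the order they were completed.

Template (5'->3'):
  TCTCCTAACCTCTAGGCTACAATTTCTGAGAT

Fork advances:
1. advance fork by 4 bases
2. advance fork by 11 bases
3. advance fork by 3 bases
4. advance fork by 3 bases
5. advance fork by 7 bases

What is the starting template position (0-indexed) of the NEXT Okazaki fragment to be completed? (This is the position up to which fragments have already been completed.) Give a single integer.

Answer: 25

Derivation:
Step 1: advance 4 -> fork_pos = 0 + 4 = 4. Next multiple of 5 is 5 (not reached); still 0 fragment(s).
Step 2: advance 11 -> fork_pos = 4 + 11 = 15. Reached multiple(s) of 5: 5, 10, 15 -> fragments 1-3 completed (3 total).
Step 3: advance 3 -> fork_pos = 15 + 3 = 18. Next multiple of 5 is 20 (not reached); still 3 fragment(s).
Step 4: advance 3 -> fork_pos = 18 + 3 = 21. Reached multiple(s) of 5: 20 -> fragment 4 completed (4 total).
Step 5: advance 7 -> fork_pos = 21 + 7 = 28. Reached multiple(s) of 5: 25 -> fragment 5 completed (5 total).
5 fragment(s) completed, covering template[0:25] (5 x 5 = 25). The next fragment, fragment 6, covers template[25:30], so it starts at position 25.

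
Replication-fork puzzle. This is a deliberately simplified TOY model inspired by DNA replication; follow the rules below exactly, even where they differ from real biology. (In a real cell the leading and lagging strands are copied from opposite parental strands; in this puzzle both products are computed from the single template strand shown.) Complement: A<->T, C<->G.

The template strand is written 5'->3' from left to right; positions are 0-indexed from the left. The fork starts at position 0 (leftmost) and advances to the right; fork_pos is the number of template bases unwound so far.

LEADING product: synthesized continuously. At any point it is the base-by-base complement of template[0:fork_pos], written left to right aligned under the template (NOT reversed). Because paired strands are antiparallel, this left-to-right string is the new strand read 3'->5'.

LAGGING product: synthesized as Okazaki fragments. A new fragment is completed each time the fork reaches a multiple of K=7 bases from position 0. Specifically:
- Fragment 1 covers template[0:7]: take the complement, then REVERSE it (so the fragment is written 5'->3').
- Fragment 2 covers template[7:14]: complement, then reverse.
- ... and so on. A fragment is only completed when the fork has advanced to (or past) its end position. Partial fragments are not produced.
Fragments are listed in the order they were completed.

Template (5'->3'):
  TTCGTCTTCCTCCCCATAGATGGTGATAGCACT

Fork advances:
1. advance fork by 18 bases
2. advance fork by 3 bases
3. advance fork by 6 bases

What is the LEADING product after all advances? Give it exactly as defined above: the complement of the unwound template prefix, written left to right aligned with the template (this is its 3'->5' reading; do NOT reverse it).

Step 1: advance 18 -> fork_pos = 0 + 18 = 18.
Step 2: advance 3 -> fork_pos = 18 + 3 = 21.
Step 3: advance 6 -> fork_pos = 21 + 6 = 27.
Unwound prefix: template[0:27] = TTCGTCTTCCTCCCCATAGATGGTGAT
Complement it base by base (A<->T, C<->G), keeping left-to-right order:
  [0:5] TTCGT -> AAGCA
  [5:10] CTTCC -> GAAGG
  [10:15] TCCCC -> AGGGG
  [15:20] ATAGA -> TATCT
  [20:25] TGGTG -> ACCAC
  [25:27] AT -> TA
Concatenate: AAGCAGAAGGAGGGGTATCTACCACTA (length 27; written aligned with the template, i.e. 3'->5').

Answer: AAGCAGAAGGAGGGGTATCTACCACTA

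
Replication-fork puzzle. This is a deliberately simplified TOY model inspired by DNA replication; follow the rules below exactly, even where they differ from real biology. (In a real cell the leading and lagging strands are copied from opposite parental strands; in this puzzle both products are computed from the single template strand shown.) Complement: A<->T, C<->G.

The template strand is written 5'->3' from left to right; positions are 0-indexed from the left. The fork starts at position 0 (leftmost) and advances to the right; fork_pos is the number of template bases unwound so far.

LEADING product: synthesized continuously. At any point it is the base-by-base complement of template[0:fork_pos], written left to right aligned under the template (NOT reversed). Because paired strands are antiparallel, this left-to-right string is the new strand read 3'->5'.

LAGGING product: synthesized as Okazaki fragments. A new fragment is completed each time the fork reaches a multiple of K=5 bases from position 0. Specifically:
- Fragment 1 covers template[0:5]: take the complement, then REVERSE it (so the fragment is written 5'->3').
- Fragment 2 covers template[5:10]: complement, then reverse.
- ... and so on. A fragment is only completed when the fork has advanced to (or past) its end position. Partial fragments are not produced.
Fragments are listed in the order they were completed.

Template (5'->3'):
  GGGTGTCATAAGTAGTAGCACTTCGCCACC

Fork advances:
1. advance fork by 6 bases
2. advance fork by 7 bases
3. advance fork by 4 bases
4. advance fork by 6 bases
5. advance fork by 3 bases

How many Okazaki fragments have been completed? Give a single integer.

Answer: 5

Derivation:
Step 1: advance 6 -> fork_pos = 0 + 6 = 6. Reached multiple(s) of 5: 5 -> fragment 1 completed (1 total).
Step 2: advance 7 -> fork_pos = 6 + 7 = 13. Reached multiple(s) of 5: 10 -> fragment 2 completed (2 total).
Step 3: advance 4 -> fork_pos = 13 + 4 = 17. Reached multiple(s) of 5: 15 -> fragment 3 completed (3 total).
Step 4: advance 6 -> fork_pos = 17 + 6 = 23. Reached multiple(s) of 5: 20 -> fragment 4 completed (4 total).
Step 5: advance 3 -> fork_pos = 23 + 3 = 26. Reached multiple(s) of 5: 25 -> fragment 5 completed (5 total).
Check: final fork_pos = 26; the multiples of 5 that are <= 26 are 5..25 -> 26 // 5 = 5 completed fragment(s).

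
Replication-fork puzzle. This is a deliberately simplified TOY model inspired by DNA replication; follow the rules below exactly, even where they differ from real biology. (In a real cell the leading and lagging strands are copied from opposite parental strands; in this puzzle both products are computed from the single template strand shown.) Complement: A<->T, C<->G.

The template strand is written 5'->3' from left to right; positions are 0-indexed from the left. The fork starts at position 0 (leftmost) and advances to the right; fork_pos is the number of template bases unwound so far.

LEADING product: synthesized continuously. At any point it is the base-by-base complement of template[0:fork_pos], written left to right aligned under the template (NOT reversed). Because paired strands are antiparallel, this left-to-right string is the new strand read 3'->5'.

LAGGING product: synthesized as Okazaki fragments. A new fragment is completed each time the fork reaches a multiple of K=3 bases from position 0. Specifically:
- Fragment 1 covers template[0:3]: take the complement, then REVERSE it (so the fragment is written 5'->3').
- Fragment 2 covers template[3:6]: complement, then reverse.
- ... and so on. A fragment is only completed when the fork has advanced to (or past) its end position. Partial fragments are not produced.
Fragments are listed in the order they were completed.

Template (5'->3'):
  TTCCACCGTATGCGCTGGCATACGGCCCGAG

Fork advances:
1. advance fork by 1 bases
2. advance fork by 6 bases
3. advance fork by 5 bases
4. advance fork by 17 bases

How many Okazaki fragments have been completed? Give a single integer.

Step 1: advance 1 -> fork_pos = 0 + 1 = 1. Next multiple of 3 is 3 (not reached); still 0 fragment(s).
Step 2: advance 6 -> fork_pos = 1 + 6 = 7. Reached multiple(s) of 3: 3, 6 -> fragments 1-2 completed (2 total).
Step 3: advance 5 -> fork_pos = 7 + 5 = 12. Reached multiple(s) of 3: 9, 12 -> fragments 3-4 completed (4 total).
Step 4: advance 17 -> fork_pos = 12 + 17 = 29. Reached multiple(s) of 3: 15, 18, 21, 24, 27 -> fragments 5-9 completed (9 total).
Check: final fork_pos = 29; the multiples of 3 that are <= 29 are 3..27 -> 29 // 3 = 9 completed fragment(s).

Answer: 9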